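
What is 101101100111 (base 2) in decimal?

Sum of powers of 2 for each 1-bit:
2^0 + 2^1 + 2^2 + 2^5 + 2^6 + 2^8 + 2^9 + 2^11
= 1 + 2 + 4 + 32 + 64 + 256 + 512 + 2048
= 2919



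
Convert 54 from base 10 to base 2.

Using repeated division by 2:
54 ÷ 2 = 27 remainder 0
27 ÷ 2 = 13 remainder 1
13 ÷ 2 = 6 remainder 1
6 ÷ 2 = 3 remainder 0
3 ÷ 2 = 1 remainder 1
1 ÷ 2 = 0 remainder 1
Reading remainders bottom to top: 110110



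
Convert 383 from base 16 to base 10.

Expand by place value (powers of 16):
383 = 3 × 16^2 + 8 × 16^1 + 3 × 16^0
= 3 × 256 + 8 × 16 + 3 × 1
= 768 + 128 + 3
= 899



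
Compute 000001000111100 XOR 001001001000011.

XOR: 1 when bits differ
  000001000111100
^ 001001001000011
-----------------
  001000001111111
Decimal: 572 ^ 4675 = 4223



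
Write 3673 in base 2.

Using repeated division by 2:
3673 ÷ 2 = 1836 remainder 1
1836 ÷ 2 = 918 remainder 0
918 ÷ 2 = 459 remainder 0
459 ÷ 2 = 229 remainder 1
229 ÷ 2 = 114 remainder 1
114 ÷ 2 = 57 remainder 0
57 ÷ 2 = 28 remainder 1
28 ÷ 2 = 14 remainder 0
14 ÷ 2 = 7 remainder 0
7 ÷ 2 = 3 remainder 1
3 ÷ 2 = 1 remainder 1
1 ÷ 2 = 0 remainder 1
Reading remainders bottom to top: 111001011001



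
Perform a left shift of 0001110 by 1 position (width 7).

Original: 0001110 (decimal 14)
Shift left by 1 position
Append 1 zero on the right
Result: 0011100 (decimal 28)
Equivalent: 14 << 1 = 14 × 2^1 = 28



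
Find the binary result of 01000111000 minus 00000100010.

Method 1 - Direct subtraction (column by column from the right: bit − bit − borrow-in; if negative, add 2 and borrow 1 from the next column):
borrow: 00000001100
        01000111000
-       00000100010
-------------------
        01000010110

Method 2 - Add two's complement:
Two's complement of 00000100010: invert → 11111011101, add 1 → 11111011110
  01000111000
+ 11111011110
-------------
 101000010110  (end carry out of the top bit = 1)
Discarding the end carry: 01000010110
Decimal check:
  01000111000 = 512 + 32 + 16 + 8 = 568
  00000100010 = 32 + 2 = 34
  568 - 34 = 534, and 01000010110 = 512 + 16 + 4 + 2 = 534 ✓



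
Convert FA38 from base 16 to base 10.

Expand by place value (powers of 16):
Digit values: F = 15, A = 10
FA38 = 15 × 16^3 + 10 × 16^2 + 3 × 16^1 + 8 × 16^0
= 15 × 4096 + 10 × 256 + 3 × 16 + 8 × 1
= 61440 + 2560 + 48 + 8
= 64056



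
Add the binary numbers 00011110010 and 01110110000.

Add column by column from the right: bit + bit + carry-in; write the sum mod 2, carry 1 when the sum is 2 or 3.
carry:  11111100000
        00011110010
+       01110110000
-------------------
       010010100010
(the carry out of the leftmost column, 0, becomes the leading bit)
Decimal check:
  00011110010 = 128 + 64 + 32 + 16 + 2 = 242
  01110110000 = 512 + 256 + 128 + 32 + 16 = 944
  242 + 944 = 1186, and 010010100010 = 1024 + 128 + 32 + 2 = 1186 ✓



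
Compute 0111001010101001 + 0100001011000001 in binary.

Add column by column from the right: bit + bit + carry-in; write the sum mod 2, carry 1 when the sum is 2 or 3.
carry:  1000010100000010
        0111001010101001
+       0100001011000001
------------------------
       01011010101101010
(the carry out of the leftmost column, 0, becomes the leading bit)
Decimal check:
  0111001010101001 = 16384 + 8192 + 4096 + 512 + 128 + 32 + 8 + 1 = 29353
  0100001011000001 = 16384 + 512 + 128 + 64 + 1 = 17089
  29353 + 17089 = 46442, and 01011010101101010 = 32768 + 8192 + 4096 + 1024 + 256 + 64 + 32 + 8 + 2 = 46442 ✓



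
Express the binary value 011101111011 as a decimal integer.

Sum of powers of 2 for each 1-bit:
2^0 + 2^1 + 2^3 + 2^4 + 2^5 + 2^6 + 2^8 + 2^9 + 2^10
= 1 + 2 + 8 + 16 + 32 + 64 + 256 + 512 + 1024
= 1915



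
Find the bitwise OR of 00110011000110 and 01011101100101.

OR: 1 when either bit is 1
  00110011000110
| 01011101100101
----------------
  01111111100111
Decimal: 3270 | 5989 = 8167



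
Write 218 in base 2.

Using repeated division by 2:
218 ÷ 2 = 109 remainder 0
109 ÷ 2 = 54 remainder 1
54 ÷ 2 = 27 remainder 0
27 ÷ 2 = 13 remainder 1
13 ÷ 2 = 6 remainder 1
6 ÷ 2 = 3 remainder 0
3 ÷ 2 = 1 remainder 1
1 ÷ 2 = 0 remainder 1
Reading remainders bottom to top: 11011010



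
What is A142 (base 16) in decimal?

Expand by place value (powers of 16):
Digit values: A = 10
A142 = 10 × 16^3 + 1 × 16^2 + 4 × 16^1 + 2 × 16^0
= 10 × 4096 + 1 × 256 + 4 × 16 + 2 × 1
= 40960 + 256 + 64 + 2
= 41282



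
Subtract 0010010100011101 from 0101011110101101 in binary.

Method 1 - Direct subtraction (column by column from the right: bit − bit − borrow-in; if negative, add 2 and borrow 1 from the next column):
borrow: 0100000000100000
        0101011110101101
-       0010010100011101
------------------------
        0011001010010000

Method 2 - Add two's complement:
Two's complement of 0010010100011101: invert → 1101101011100010, add 1 → 1101101011100011
  0101011110101101
+ 1101101011100011
------------------
 10011001010010000  (end carry out of the top bit = 1)
Discarding the end carry: 0011001010010000
Decimal check:
  0101011110101101 = 16384 + 4096 + 1024 + 512 + 256 + 128 + 32 + 8 + 4 + 1 = 22445
  0010010100011101 = 8192 + 1024 + 256 + 16 + 8 + 4 + 1 = 9501
  22445 - 9501 = 12944, and 0011001010010000 = 8192 + 4096 + 512 + 128 + 16 = 12944 ✓



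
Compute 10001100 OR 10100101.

OR: 1 when either bit is 1
  10001100
| 10100101
----------
  10101101
Decimal: 140 | 165 = 173



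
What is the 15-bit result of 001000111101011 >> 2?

Original: 001000111101011 (decimal 4587)
Shift right by 2 positions
Drop the 2 low bits; fill with zeros on the left
Result: 000010001111010 (decimal 1146)
Equivalent: 4587 >> 2 = 4587 ÷ 2^2 = 1146



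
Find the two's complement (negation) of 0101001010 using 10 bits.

Original: 0101001010
Step 1 - Invert all bits: 1010110101
Step 2 - Add 1: 1010110110
Verification: 0101001010 + 1010110110 = 10000000000; discarding the end carry (carry out of the top bit) leaves the 10-bit value 0000000000, as required for x + (-x)



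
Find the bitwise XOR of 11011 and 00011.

XOR: 1 when bits differ
  11011
^ 00011
-------
  11000
Decimal: 27 ^ 3 = 24



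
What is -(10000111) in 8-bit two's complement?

Original (sign bit 1, negative): 10000111
Step 1 - Invert all bits: 01111000
Step 2 - Add 1: 01111001
Verification: 10000111 + 01111001 = 100000000; discarding the end carry (carry out of the top bit) leaves the 8-bit value 00000000, as required for x + (-x)



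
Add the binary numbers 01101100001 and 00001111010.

Add column by column from the right: bit + bit + carry-in; write the sum mod 2, carry 1 when the sum is 2 or 3.
carry:  00011000000
        01101100001
+       00001111010
-------------------
       001111011011
(the carry out of the leftmost column, 0, becomes the leading bit)
Decimal check:
  01101100001 = 512 + 256 + 64 + 32 + 1 = 865
  00001111010 = 64 + 32 + 16 + 8 + 2 = 122
  865 + 122 = 987, and 001111011011 = 512 + 256 + 128 + 64 + 16 + 8 + 2 + 1 = 987 ✓



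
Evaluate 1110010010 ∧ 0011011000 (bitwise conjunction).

AND: 1 only when both bits are 1
  1110010010
& 0011011000
------------
  0010010000
Decimal: 914 & 216 = 144



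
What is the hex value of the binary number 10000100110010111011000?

Group into 4-bit nibbles from right:
  0100 = 4
  0010 = 2
  0110 = 6
  0101 = 5
  1101 = D
  1000 = 8
Result: 4265D8



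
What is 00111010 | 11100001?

OR: 1 when either bit is 1
  00111010
| 11100001
----------
  11111011
Decimal: 58 | 225 = 251



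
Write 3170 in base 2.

Using repeated division by 2:
3170 ÷ 2 = 1585 remainder 0
1585 ÷ 2 = 792 remainder 1
792 ÷ 2 = 396 remainder 0
396 ÷ 2 = 198 remainder 0
198 ÷ 2 = 99 remainder 0
99 ÷ 2 = 49 remainder 1
49 ÷ 2 = 24 remainder 1
24 ÷ 2 = 12 remainder 0
12 ÷ 2 = 6 remainder 0
6 ÷ 2 = 3 remainder 0
3 ÷ 2 = 1 remainder 1
1 ÷ 2 = 0 remainder 1
Reading remainders bottom to top: 110001100010



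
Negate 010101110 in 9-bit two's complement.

Original: 010101110
Step 1 - Invert all bits: 101010001
Step 2 - Add 1: 101010010
Verification: 010101110 + 101010010 = 1000000000; discarding the end carry (carry out of the top bit) leaves the 9-bit value 000000000, as required for x + (-x)



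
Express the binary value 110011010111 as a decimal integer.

Sum of powers of 2 for each 1-bit:
2^0 + 2^1 + 2^2 + 2^4 + 2^6 + 2^7 + 2^10 + 2^11
= 1 + 2 + 4 + 16 + 64 + 128 + 1024 + 2048
= 3287



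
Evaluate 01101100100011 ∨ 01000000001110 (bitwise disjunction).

OR: 1 when either bit is 1
  01101100100011
| 01000000001110
----------------
  01101100101111
Decimal: 6947 | 4110 = 6959



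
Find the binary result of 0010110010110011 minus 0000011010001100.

Method 1 - Direct subtraction (column by column from the right: bit − bit − borrow-in; if negative, add 2 and borrow 1 from the next column):
borrow: 0000110000011000
        0010110010110011
-       0000011010001100
------------------------
        0010011000100111

Method 2 - Add two's complement:
Two's complement of 0000011010001100: invert → 1111100101110011, add 1 → 1111100101110100
  0010110010110011
+ 1111100101110100
------------------
 10010011000100111  (end carry out of the top bit = 1)
Discarding the end carry: 0010011000100111
Decimal check:
  0010110010110011 = 8192 + 2048 + 1024 + 128 + 32 + 16 + 2 + 1 = 11443
  0000011010001100 = 1024 + 512 + 128 + 8 + 4 = 1676
  11443 - 1676 = 9767, and 0010011000100111 = 8192 + 1024 + 512 + 32 + 4 + 2 + 1 = 9767 ✓



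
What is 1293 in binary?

Using repeated division by 2:
1293 ÷ 2 = 646 remainder 1
646 ÷ 2 = 323 remainder 0
323 ÷ 2 = 161 remainder 1
161 ÷ 2 = 80 remainder 1
80 ÷ 2 = 40 remainder 0
40 ÷ 2 = 20 remainder 0
20 ÷ 2 = 10 remainder 0
10 ÷ 2 = 5 remainder 0
5 ÷ 2 = 2 remainder 1
2 ÷ 2 = 1 remainder 0
1 ÷ 2 = 0 remainder 1
Reading remainders bottom to top: 10100001101



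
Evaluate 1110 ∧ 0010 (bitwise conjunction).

AND: 1 only when both bits are 1
  1110
& 0010
------
  0010
Decimal: 14 & 2 = 2



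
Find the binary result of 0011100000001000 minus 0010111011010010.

Method 1 - Direct subtraction (column by column from the right: bit − bit − borrow-in; if negative, add 2 and borrow 1 from the next column):
borrow: 0001111111101100
        0011100000001000
-       0010111011010010
------------------------
        0000100100110110

Method 2 - Add two's complement:
Two's complement of 0010111011010010: invert → 1101000100101101, add 1 → 1101000100101110
  0011100000001000
+ 1101000100101110
------------------
 10000100100110110  (end carry out of the top bit = 1)
Discarding the end carry: 0000100100110110
Decimal check:
  0011100000001000 = 8192 + 4096 + 2048 + 8 = 14344
  0010111011010010 = 8192 + 2048 + 1024 + 512 + 128 + 64 + 16 + 2 = 11986
  14344 - 11986 = 2358, and 0000100100110110 = 2048 + 256 + 32 + 16 + 4 + 2 = 2358 ✓



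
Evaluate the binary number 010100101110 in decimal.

Sum of powers of 2 for each 1-bit:
2^1 + 2^2 + 2^3 + 2^5 + 2^8 + 2^10
= 2 + 4 + 8 + 32 + 256 + 1024
= 1326



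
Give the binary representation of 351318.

Using repeated division by 2:
351318 ÷ 2 = 175659 remainder 0
175659 ÷ 2 = 87829 remainder 1
87829 ÷ 2 = 43914 remainder 1
43914 ÷ 2 = 21957 remainder 0
21957 ÷ 2 = 10978 remainder 1
10978 ÷ 2 = 5489 remainder 0
5489 ÷ 2 = 2744 remainder 1
2744 ÷ 2 = 1372 remainder 0
1372 ÷ 2 = 686 remainder 0
686 ÷ 2 = 343 remainder 0
343 ÷ 2 = 171 remainder 1
171 ÷ 2 = 85 remainder 1
85 ÷ 2 = 42 remainder 1
42 ÷ 2 = 21 remainder 0
21 ÷ 2 = 10 remainder 1
10 ÷ 2 = 5 remainder 0
5 ÷ 2 = 2 remainder 1
2 ÷ 2 = 1 remainder 0
1 ÷ 2 = 0 remainder 1
Reading remainders bottom to top: 1010101110001010110



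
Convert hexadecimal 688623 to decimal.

Expand by place value (powers of 16):
688623 = 6 × 16^5 + 8 × 16^4 + 8 × 16^3 + 6 × 16^2 + 2 × 16^1 + 3 × 16^0
= 6 × 1048576 + 8 × 65536 + 8 × 4096 + 6 × 256 + 2 × 16 + 3 × 1
= 6291456 + 524288 + 32768 + 1536 + 32 + 3
= 6850083



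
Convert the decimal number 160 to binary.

Using repeated division by 2:
160 ÷ 2 = 80 remainder 0
80 ÷ 2 = 40 remainder 0
40 ÷ 2 = 20 remainder 0
20 ÷ 2 = 10 remainder 0
10 ÷ 2 = 5 remainder 0
5 ÷ 2 = 2 remainder 1
2 ÷ 2 = 1 remainder 0
1 ÷ 2 = 0 remainder 1
Reading remainders bottom to top: 10100000



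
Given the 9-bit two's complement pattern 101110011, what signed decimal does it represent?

Binary: 101110011
Sign bit: 1 (negative)
Invert: 010001100
Add 1:  010001101
Magnitude: 010001101 = 128 + 8 + 4 + 1 = 141
Value: -141



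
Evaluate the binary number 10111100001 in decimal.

Sum of powers of 2 for each 1-bit:
2^0 + 2^5 + 2^6 + 2^7 + 2^8 + 2^10
= 1 + 32 + 64 + 128 + 256 + 1024
= 1505



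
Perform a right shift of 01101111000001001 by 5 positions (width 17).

Original: 01101111000001001 (decimal 56841)
Shift right by 5 positions
Drop the 5 low bits; fill with zeros on the left
Result: 00000011011110000 (decimal 1776)
Equivalent: 56841 >> 5 = 56841 ÷ 2^5 = 1776



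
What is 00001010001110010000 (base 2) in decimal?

Sum of powers of 2 for each 1-bit:
2^4 + 2^7 + 2^8 + 2^9 + 2^13 + 2^15
= 16 + 128 + 256 + 512 + 8192 + 32768
= 41872



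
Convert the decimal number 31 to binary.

Using repeated division by 2:
31 ÷ 2 = 15 remainder 1
15 ÷ 2 = 7 remainder 1
7 ÷ 2 = 3 remainder 1
3 ÷ 2 = 1 remainder 1
1 ÷ 2 = 0 remainder 1
Reading remainders bottom to top: 11111



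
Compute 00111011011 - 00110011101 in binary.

Method 1 - Direct subtraction (column by column from the right: bit − bit − borrow-in; if negative, add 2 and borrow 1 from the next column):
borrow: 00001111000
        00111011011
-       00110011101
-------------------
        00000111110

Method 2 - Add two's complement:
Two's complement of 00110011101: invert → 11001100010, add 1 → 11001100011
  00111011011
+ 11001100011
-------------
 100000111110  (end carry out of the top bit = 1)
Discarding the end carry: 00000111110
Decimal check:
  00111011011 = 256 + 128 + 64 + 16 + 8 + 2 + 1 = 475
  00110011101 = 256 + 128 + 16 + 8 + 4 + 1 = 413
  475 - 413 = 62, and 00000111110 = 32 + 16 + 8 + 4 + 2 = 62 ✓



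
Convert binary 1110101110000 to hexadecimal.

Group into 4-bit nibbles from right:
  0001 = 1
  1101 = D
  0111 = 7
  0000 = 0
Result: 1D70



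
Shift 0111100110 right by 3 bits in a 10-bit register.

Original: 0111100110 (decimal 486)
Shift right by 3 positions
Drop the 3 low bits; fill with zeros on the left
Result: 0000111100 (decimal 60)
Equivalent: 486 >> 3 = 486 ÷ 2^3 = 60



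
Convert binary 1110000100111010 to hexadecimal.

Group into 4-bit nibbles from right:
  1110 = E
  0001 = 1
  0011 = 3
  1010 = A
Result: E13A



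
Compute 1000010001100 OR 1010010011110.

OR: 1 when either bit is 1
  1000010001100
| 1010010011110
---------------
  1010010011110
Decimal: 4236 | 5278 = 5278



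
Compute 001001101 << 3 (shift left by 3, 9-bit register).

Original: 001001101 (decimal 77)
Shift left by 3 positions
Append 3 zeros on the right and drop the 3 high bits that overflow the 9-bit width
Result: 001101000 (decimal 104)
Equivalent: 77 << 3 = 77 × 2^3 = 616, truncated to 9 bits = 104



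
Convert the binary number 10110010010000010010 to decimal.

Sum of powers of 2 for each 1-bit:
2^1 + 2^4 + 2^10 + 2^13 + 2^16 + 2^17 + 2^19
= 2 + 16 + 1024 + 8192 + 65536 + 131072 + 524288
= 730130



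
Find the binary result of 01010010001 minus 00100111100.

Method 1 - Direct subtraction (column by column from the right: bit − bit − borrow-in; if negative, add 2 and borrow 1 from the next column):
borrow: 01011111000
        01010010001
-       00100111100
-------------------
        00101010101

Method 2 - Add two's complement:
Two's complement of 00100111100: invert → 11011000011, add 1 → 11011000100
  01010010001
+ 11011000100
-------------
 100101010101  (end carry out of the top bit = 1)
Discarding the end carry: 00101010101
Decimal check:
  01010010001 = 512 + 128 + 16 + 1 = 657
  00100111100 = 256 + 32 + 16 + 8 + 4 = 316
  657 - 316 = 341, and 00101010101 = 256 + 64 + 16 + 4 + 1 = 341 ✓



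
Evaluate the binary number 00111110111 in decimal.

Sum of powers of 2 for each 1-bit:
2^0 + 2^1 + 2^2 + 2^4 + 2^5 + 2^6 + 2^7 + 2^8
= 1 + 2 + 4 + 16 + 32 + 64 + 128 + 256
= 503



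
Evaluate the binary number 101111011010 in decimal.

Sum of powers of 2 for each 1-bit:
2^1 + 2^3 + 2^4 + 2^6 + 2^7 + 2^8 + 2^9 + 2^11
= 2 + 8 + 16 + 64 + 128 + 256 + 512 + 2048
= 3034



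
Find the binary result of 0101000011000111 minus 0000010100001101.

Method 1 - Direct subtraction (column by column from the right: bit − bit − borrow-in; if negative, add 2 and borrow 1 from the next column):
borrow: 0001111001110000
        0101000011000111
-       0000010100001101
------------------------
        0100101110111010

Method 2 - Add two's complement:
Two's complement of 0000010100001101: invert → 1111101011110010, add 1 → 1111101011110011
  0101000011000111
+ 1111101011110011
------------------
 10100101110111010  (end carry out of the top bit = 1)
Discarding the end carry: 0100101110111010
Decimal check:
  0101000011000111 = 16384 + 4096 + 128 + 64 + 4 + 2 + 1 = 20679
  0000010100001101 = 1024 + 256 + 8 + 4 + 1 = 1293
  20679 - 1293 = 19386, and 0100101110111010 = 16384 + 2048 + 512 + 256 + 128 + 32 + 16 + 8 + 2 = 19386 ✓



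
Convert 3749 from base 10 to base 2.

Using repeated division by 2:
3749 ÷ 2 = 1874 remainder 1
1874 ÷ 2 = 937 remainder 0
937 ÷ 2 = 468 remainder 1
468 ÷ 2 = 234 remainder 0
234 ÷ 2 = 117 remainder 0
117 ÷ 2 = 58 remainder 1
58 ÷ 2 = 29 remainder 0
29 ÷ 2 = 14 remainder 1
14 ÷ 2 = 7 remainder 0
7 ÷ 2 = 3 remainder 1
3 ÷ 2 = 1 remainder 1
1 ÷ 2 = 0 remainder 1
Reading remainders bottom to top: 111010100101



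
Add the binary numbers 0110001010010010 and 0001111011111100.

Add column by column from the right: bit + bit + carry-in; write the sum mod 2, carry 1 when the sum is 2 or 3.
carry:  1111110111100000
        0110001010010010
+       0001111011111100
------------------------
       01000000110001110
(the carry out of the leftmost column, 0, becomes the leading bit)
Decimal check:
  0110001010010010 = 16384 + 8192 + 512 + 128 + 16 + 2 = 25234
  0001111011111100 = 4096 + 2048 + 1024 + 512 + 128 + 64 + 32 + 16 + 8 + 4 = 7932
  25234 + 7932 = 33166, and 01000000110001110 = 32768 + 256 + 128 + 8 + 4 + 2 = 33166 ✓



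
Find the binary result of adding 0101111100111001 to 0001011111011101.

Add column by column from the right: bit + bit + carry-in; write the sum mod 2, carry 1 when the sum is 2 or 3.
carry:  0011111111110010
        0101111100111001
+       0001011111011101
------------------------
       00111011100010110
(the carry out of the leftmost column, 0, becomes the leading bit)
Decimal check:
  0101111100111001 = 16384 + 4096 + 2048 + 1024 + 512 + 256 + 32 + 16 + 8 + 1 = 24377
  0001011111011101 = 4096 + 1024 + 512 + 256 + 128 + 64 + 16 + 8 + 4 + 1 = 6109
  24377 + 6109 = 30486, and 00111011100010110 = 16384 + 8192 + 4096 + 1024 + 512 + 256 + 16 + 4 + 2 = 30486 ✓



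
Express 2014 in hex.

Using repeated division by 16 (digits 10–15 are A–F):
2014 ÷ 16 = 125 remainder 14 (E)
125 ÷ 16 = 7 remainder 13 (D)
7 ÷ 16 = 0 remainder 7
Reading remainders bottom to top: 7DE



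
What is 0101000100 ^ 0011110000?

XOR: 1 when bits differ
  0101000100
^ 0011110000
------------
  0110110100
Decimal: 324 ^ 240 = 436



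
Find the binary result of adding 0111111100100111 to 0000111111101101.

Add column by column from the right: bit + bit + carry-in; write the sum mod 2, carry 1 when the sum is 2 or 3.
carry:  1111111111011110
        0111111100100111
+       0000111111101101
------------------------
       01000111100010100
(the carry out of the leftmost column, 0, becomes the leading bit)
Decimal check:
  0111111100100111 = 16384 + 8192 + 4096 + 2048 + 1024 + 512 + 256 + 32 + 4 + 2 + 1 = 32551
  0000111111101101 = 2048 + 1024 + 512 + 256 + 128 + 64 + 32 + 8 + 4 + 1 = 4077
  32551 + 4077 = 36628, and 01000111100010100 = 32768 + 2048 + 1024 + 512 + 256 + 16 + 4 = 36628 ✓



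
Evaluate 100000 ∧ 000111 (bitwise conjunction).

AND: 1 only when both bits are 1
  100000
& 000111
--------
  000000
Decimal: 32 & 7 = 0



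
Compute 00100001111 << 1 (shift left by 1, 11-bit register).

Original: 00100001111 (decimal 271)
Shift left by 1 position
Append 1 zero on the right
Result: 01000011110 (decimal 542)
Equivalent: 271 << 1 = 271 × 2^1 = 542



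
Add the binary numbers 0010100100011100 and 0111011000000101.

Add column by column from the right: bit + bit + carry-in; write the sum mod 2, carry 1 when the sum is 2 or 3.
carry:  1100000000111000
        0010100100011100
+       0111011000000101
------------------------
       01001111100100001
(the carry out of the leftmost column, 0, becomes the leading bit)
Decimal check:
  0010100100011100 = 8192 + 2048 + 256 + 16 + 8 + 4 = 10524
  0111011000000101 = 16384 + 8192 + 4096 + 1024 + 512 + 4 + 1 = 30213
  10524 + 30213 = 40737, and 01001111100100001 = 32768 + 4096 + 2048 + 1024 + 512 + 256 + 32 + 1 = 40737 ✓



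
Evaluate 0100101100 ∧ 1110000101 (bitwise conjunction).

AND: 1 only when both bits are 1
  0100101100
& 1110000101
------------
  0100000100
Decimal: 300 & 901 = 260



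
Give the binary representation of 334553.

Using repeated division by 2:
334553 ÷ 2 = 167276 remainder 1
167276 ÷ 2 = 83638 remainder 0
83638 ÷ 2 = 41819 remainder 0
41819 ÷ 2 = 20909 remainder 1
20909 ÷ 2 = 10454 remainder 1
10454 ÷ 2 = 5227 remainder 0
5227 ÷ 2 = 2613 remainder 1
2613 ÷ 2 = 1306 remainder 1
1306 ÷ 2 = 653 remainder 0
653 ÷ 2 = 326 remainder 1
326 ÷ 2 = 163 remainder 0
163 ÷ 2 = 81 remainder 1
81 ÷ 2 = 40 remainder 1
40 ÷ 2 = 20 remainder 0
20 ÷ 2 = 10 remainder 0
10 ÷ 2 = 5 remainder 0
5 ÷ 2 = 2 remainder 1
2 ÷ 2 = 1 remainder 0
1 ÷ 2 = 0 remainder 1
Reading remainders bottom to top: 1010001101011011001



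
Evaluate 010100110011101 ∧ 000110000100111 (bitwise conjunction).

AND: 1 only when both bits are 1
  010100110011101
& 000110000100111
-----------------
  000100000000101
Decimal: 10653 & 3111 = 2053



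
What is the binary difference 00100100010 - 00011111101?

Method 1 - Direct subtraction (column by column from the right: bit − bit − borrow-in; if negative, add 2 and borrow 1 from the next column):
borrow: 00111111010
        00100100010
-       00011111101
-------------------
        00000100101

Method 2 - Add two's complement:
Two's complement of 00011111101: invert → 11100000010, add 1 → 11100000011
  00100100010
+ 11100000011
-------------
 100000100101  (end carry out of the top bit = 1)
Discarding the end carry: 00000100101
Decimal check:
  00100100010 = 256 + 32 + 2 = 290
  00011111101 = 128 + 64 + 32 + 16 + 8 + 4 + 1 = 253
  290 - 253 = 37, and 00000100101 = 32 + 4 + 1 = 37 ✓



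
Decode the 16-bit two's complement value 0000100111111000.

Binary: 0000100111111000
Sign bit: 0 (non-negative)
Read directly as an unsigned value:
0000100111111000 = 2048 + 256 + 128 + 64 + 32 + 16 + 8 = 2552
Value: 2552



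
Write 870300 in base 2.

Using repeated division by 2:
870300 ÷ 2 = 435150 remainder 0
435150 ÷ 2 = 217575 remainder 0
217575 ÷ 2 = 108787 remainder 1
108787 ÷ 2 = 54393 remainder 1
54393 ÷ 2 = 27196 remainder 1
27196 ÷ 2 = 13598 remainder 0
13598 ÷ 2 = 6799 remainder 0
6799 ÷ 2 = 3399 remainder 1
3399 ÷ 2 = 1699 remainder 1
1699 ÷ 2 = 849 remainder 1
849 ÷ 2 = 424 remainder 1
424 ÷ 2 = 212 remainder 0
212 ÷ 2 = 106 remainder 0
106 ÷ 2 = 53 remainder 0
53 ÷ 2 = 26 remainder 1
26 ÷ 2 = 13 remainder 0
13 ÷ 2 = 6 remainder 1
6 ÷ 2 = 3 remainder 0
3 ÷ 2 = 1 remainder 1
1 ÷ 2 = 0 remainder 1
Reading remainders bottom to top: 11010100011110011100



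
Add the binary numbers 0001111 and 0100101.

Add column by column from the right: bit + bit + carry-in; write the sum mod 2, carry 1 when the sum is 2 or 3.
carry:  0011110
        0001111
+       0100101
---------------
       00110100
(the carry out of the leftmost column, 0, becomes the leading bit)
Decimal check:
  0001111 = 8 + 4 + 2 + 1 = 15
  0100101 = 32 + 4 + 1 = 37
  15 + 37 = 52, and 00110100 = 32 + 16 + 4 = 52 ✓



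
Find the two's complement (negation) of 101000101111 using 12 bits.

Original (sign bit 1, negative): 101000101111
Step 1 - Invert all bits: 010111010000
Step 2 - Add 1: 010111010001
Verification: 101000101111 + 010111010001 = 1000000000000; discarding the end carry (carry out of the top bit) leaves the 12-bit value 000000000000, as required for x + (-x)



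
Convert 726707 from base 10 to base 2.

Using repeated division by 2:
726707 ÷ 2 = 363353 remainder 1
363353 ÷ 2 = 181676 remainder 1
181676 ÷ 2 = 90838 remainder 0
90838 ÷ 2 = 45419 remainder 0
45419 ÷ 2 = 22709 remainder 1
22709 ÷ 2 = 11354 remainder 1
11354 ÷ 2 = 5677 remainder 0
5677 ÷ 2 = 2838 remainder 1
2838 ÷ 2 = 1419 remainder 0
1419 ÷ 2 = 709 remainder 1
709 ÷ 2 = 354 remainder 1
354 ÷ 2 = 177 remainder 0
177 ÷ 2 = 88 remainder 1
88 ÷ 2 = 44 remainder 0
44 ÷ 2 = 22 remainder 0
22 ÷ 2 = 11 remainder 0
11 ÷ 2 = 5 remainder 1
5 ÷ 2 = 2 remainder 1
2 ÷ 2 = 1 remainder 0
1 ÷ 2 = 0 remainder 1
Reading remainders bottom to top: 10110001011010110011



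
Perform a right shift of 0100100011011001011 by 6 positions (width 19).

Original: 0100100011011001011 (decimal 149195)
Shift right by 6 positions
Drop the 6 low bits; fill with zeros on the left
Result: 0000000100100011011 (decimal 2331)
Equivalent: 149195 >> 6 = 149195 ÷ 2^6 = 2331



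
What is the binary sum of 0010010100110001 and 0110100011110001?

Add column by column from the right: bit + bit + carry-in; write the sum mod 2, carry 1 when the sum is 2 or 3.
carry:  1100001111100010
        0010010100110001
+       0110100011110001
------------------------
       01000111000100010
(the carry out of the leftmost column, 0, becomes the leading bit)
Decimal check:
  0010010100110001 = 8192 + 1024 + 256 + 32 + 16 + 1 = 9521
  0110100011110001 = 16384 + 8192 + 2048 + 128 + 64 + 32 + 16 + 1 = 26865
  9521 + 26865 = 36386, and 01000111000100010 = 32768 + 2048 + 1024 + 512 + 32 + 2 = 36386 ✓



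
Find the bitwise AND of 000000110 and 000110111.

AND: 1 only when both bits are 1
  000000110
& 000110111
-----------
  000000110
Decimal: 6 & 55 = 6



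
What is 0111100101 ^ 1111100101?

XOR: 1 when bits differ
  0111100101
^ 1111100101
------------
  1000000000
Decimal: 485 ^ 997 = 512



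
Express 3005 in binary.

Using repeated division by 2:
3005 ÷ 2 = 1502 remainder 1
1502 ÷ 2 = 751 remainder 0
751 ÷ 2 = 375 remainder 1
375 ÷ 2 = 187 remainder 1
187 ÷ 2 = 93 remainder 1
93 ÷ 2 = 46 remainder 1
46 ÷ 2 = 23 remainder 0
23 ÷ 2 = 11 remainder 1
11 ÷ 2 = 5 remainder 1
5 ÷ 2 = 2 remainder 1
2 ÷ 2 = 1 remainder 0
1 ÷ 2 = 0 remainder 1
Reading remainders bottom to top: 101110111101



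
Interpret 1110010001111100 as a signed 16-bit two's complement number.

Binary: 1110010001111100
Sign bit: 1 (negative)
Invert: 0001101110000011
Add 1:  0001101110000100
Magnitude: 0001101110000100 = 4096 + 2048 + 512 + 256 + 128 + 4 = 7044
Value: -7044



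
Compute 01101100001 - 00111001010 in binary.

Method 1 - Direct subtraction (column by column from the right: bit − bit − borrow-in; if negative, add 2 and borrow 1 from the next column):
borrow: 01100111100
        01101100001
-       00111001010
-------------------
        00110010111

Method 2 - Add two's complement:
Two's complement of 00111001010: invert → 11000110101, add 1 → 11000110110
  01101100001
+ 11000110110
-------------
 100110010111  (end carry out of the top bit = 1)
Discarding the end carry: 00110010111
Decimal check:
  01101100001 = 512 + 256 + 64 + 32 + 1 = 865
  00111001010 = 256 + 128 + 64 + 8 + 2 = 458
  865 - 458 = 407, and 00110010111 = 256 + 128 + 16 + 4 + 2 + 1 = 407 ✓



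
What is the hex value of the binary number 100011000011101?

Group into 4-bit nibbles from right:
  0100 = 4
  0110 = 6
  0001 = 1
  1101 = D
Result: 461D



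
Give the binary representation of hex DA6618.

Convert each hex digit to 4 bits:
  D = 1101
  A = 1010
  6 = 0110
  6 = 0110
  1 = 0001
  8 = 1000
Concatenate: 110110100110011000011000



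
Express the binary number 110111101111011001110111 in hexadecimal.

Group into 4-bit nibbles from right:
  1101 = D
  1110 = E
  1111 = F
  0110 = 6
  0111 = 7
  0111 = 7
Result: DEF677



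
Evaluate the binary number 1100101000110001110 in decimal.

Sum of powers of 2 for each 1-bit:
2^1 + 2^2 + 2^3 + 2^7 + 2^8 + 2^12 + 2^14 + 2^17 + 2^18
= 2 + 4 + 8 + 128 + 256 + 4096 + 16384 + 131072 + 262144
= 414094



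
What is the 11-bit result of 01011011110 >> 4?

Original: 01011011110 (decimal 734)
Shift right by 4 positions
Drop the 4 low bits; fill with zeros on the left
Result: 00000101101 (decimal 45)
Equivalent: 734 >> 4 = 734 ÷ 2^4 = 45



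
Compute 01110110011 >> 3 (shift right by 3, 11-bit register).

Original: 01110110011 (decimal 947)
Shift right by 3 positions
Drop the 3 low bits; fill with zeros on the left
Result: 00001110110 (decimal 118)
Equivalent: 947 >> 3 = 947 ÷ 2^3 = 118



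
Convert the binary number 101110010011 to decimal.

Sum of powers of 2 for each 1-bit:
2^0 + 2^1 + 2^4 + 2^7 + 2^8 + 2^9 + 2^11
= 1 + 2 + 16 + 128 + 256 + 512 + 2048
= 2963



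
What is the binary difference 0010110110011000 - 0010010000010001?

Method 1 - Direct subtraction (column by column from the right: bit − bit − borrow-in; if negative, add 2 and borrow 1 from the next column):
borrow: 0000000000001110
        0010110110011000
-       0010010000010001
------------------------
        0000100110000111

Method 2 - Add two's complement:
Two's complement of 0010010000010001: invert → 1101101111101110, add 1 → 1101101111101111
  0010110110011000
+ 1101101111101111
------------------
 10000100110000111  (end carry out of the top bit = 1)
Discarding the end carry: 0000100110000111
Decimal check:
  0010110110011000 = 8192 + 2048 + 1024 + 256 + 128 + 16 + 8 = 11672
  0010010000010001 = 8192 + 1024 + 16 + 1 = 9233
  11672 - 9233 = 2439, and 0000100110000111 = 2048 + 256 + 128 + 4 + 2 + 1 = 2439 ✓



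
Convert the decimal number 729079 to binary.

Using repeated division by 2:
729079 ÷ 2 = 364539 remainder 1
364539 ÷ 2 = 182269 remainder 1
182269 ÷ 2 = 91134 remainder 1
91134 ÷ 2 = 45567 remainder 0
45567 ÷ 2 = 22783 remainder 1
22783 ÷ 2 = 11391 remainder 1
11391 ÷ 2 = 5695 remainder 1
5695 ÷ 2 = 2847 remainder 1
2847 ÷ 2 = 1423 remainder 1
1423 ÷ 2 = 711 remainder 1
711 ÷ 2 = 355 remainder 1
355 ÷ 2 = 177 remainder 1
177 ÷ 2 = 88 remainder 1
88 ÷ 2 = 44 remainder 0
44 ÷ 2 = 22 remainder 0
22 ÷ 2 = 11 remainder 0
11 ÷ 2 = 5 remainder 1
5 ÷ 2 = 2 remainder 1
2 ÷ 2 = 1 remainder 0
1 ÷ 2 = 0 remainder 1
Reading remainders bottom to top: 10110001111111110111



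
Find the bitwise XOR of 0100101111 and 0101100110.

XOR: 1 when bits differ
  0100101111
^ 0101100110
------------
  0001001001
Decimal: 303 ^ 358 = 73



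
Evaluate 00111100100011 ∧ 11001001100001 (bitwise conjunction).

AND: 1 only when both bits are 1
  00111100100011
& 11001001100001
----------------
  00001000100001
Decimal: 3875 & 12897 = 545



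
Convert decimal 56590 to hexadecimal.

Using repeated division by 16 (digits 10–15 are A–F):
56590 ÷ 16 = 3536 remainder 14 (E)
3536 ÷ 16 = 221 remainder 0
221 ÷ 16 = 13 remainder 13 (D)
13 ÷ 16 = 0 remainder 13 (D)
Reading remainders bottom to top: DD0E



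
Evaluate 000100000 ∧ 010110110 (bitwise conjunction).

AND: 1 only when both bits are 1
  000100000
& 010110110
-----------
  000100000
Decimal: 32 & 182 = 32



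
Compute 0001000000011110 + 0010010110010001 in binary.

Add column by column from the right: bit + bit + carry-in; write the sum mod 2, carry 1 when the sum is 2 or 3.
carry:  0000000000100000
        0001000000011110
+       0010010110010001
------------------------
       00011010110101111
(the carry out of the leftmost column, 0, becomes the leading bit)
Decimal check:
  0001000000011110 = 4096 + 16 + 8 + 4 + 2 = 4126
  0010010110010001 = 8192 + 1024 + 256 + 128 + 16 + 1 = 9617
  4126 + 9617 = 13743, and 00011010110101111 = 8192 + 4096 + 1024 + 256 + 128 + 32 + 8 + 4 + 2 + 1 = 13743 ✓



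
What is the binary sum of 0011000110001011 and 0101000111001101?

Add column by column from the right: bit + bit + carry-in; write the sum mod 2, carry 1 when the sum is 2 or 3.
carry:  1110001100011110
        0011000110001011
+       0101000111001101
------------------------
       01000001101011000
(the carry out of the leftmost column, 0, becomes the leading bit)
Decimal check:
  0011000110001011 = 8192 + 4096 + 256 + 128 + 8 + 2 + 1 = 12683
  0101000111001101 = 16384 + 4096 + 256 + 128 + 64 + 8 + 4 + 1 = 20941
  12683 + 20941 = 33624, and 01000001101011000 = 32768 + 512 + 256 + 64 + 16 + 8 = 33624 ✓



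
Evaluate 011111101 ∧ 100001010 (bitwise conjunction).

AND: 1 only when both bits are 1
  011111101
& 100001010
-----------
  000001000
Decimal: 253 & 266 = 8



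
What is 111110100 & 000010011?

AND: 1 only when both bits are 1
  111110100
& 000010011
-----------
  000010000
Decimal: 500 & 19 = 16



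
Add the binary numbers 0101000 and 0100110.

Add column by column from the right: bit + bit + carry-in; write the sum mod 2, carry 1 when the sum is 2 or 3.
carry:  1000000
        0101000
+       0100110
---------------
       01001110
(the carry out of the leftmost column, 0, becomes the leading bit)
Decimal check:
  0101000 = 32 + 8 = 40
  0100110 = 32 + 4 + 2 = 38
  40 + 38 = 78, and 01001110 = 64 + 8 + 4 + 2 = 78 ✓



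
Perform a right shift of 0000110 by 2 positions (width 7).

Original: 0000110 (decimal 6)
Shift right by 2 positions
Drop the 2 low bits; fill with zeros on the left
Result: 0000001 (decimal 1)
Equivalent: 6 >> 2 = 6 ÷ 2^2 = 1



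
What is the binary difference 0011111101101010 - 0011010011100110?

Method 1 - Direct subtraction (column by column from the right: bit − bit − borrow-in; if negative, add 2 and borrow 1 from the next column):
borrow: 0000000100001000
        0011111101101010
-       0011010011100110
------------------------
        0000101010000100

Method 2 - Add two's complement:
Two's complement of 0011010011100110: invert → 1100101100011001, add 1 → 1100101100011010
  0011111101101010
+ 1100101100011010
------------------
 10000101010000100  (end carry out of the top bit = 1)
Discarding the end carry: 0000101010000100
Decimal check:
  0011111101101010 = 8192 + 4096 + 2048 + 1024 + 512 + 256 + 64 + 32 + 8 + 2 = 16234
  0011010011100110 = 8192 + 4096 + 1024 + 128 + 64 + 32 + 4 + 2 = 13542
  16234 - 13542 = 2692, and 0000101010000100 = 2048 + 512 + 128 + 4 = 2692 ✓



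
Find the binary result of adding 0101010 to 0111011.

Add column by column from the right: bit + bit + carry-in; write the sum mod 2, carry 1 when the sum is 2 or 3.
carry:  1110100
        0101010
+       0111011
---------------
       01100101
(the carry out of the leftmost column, 0, becomes the leading bit)
Decimal check:
  0101010 = 32 + 8 + 2 = 42
  0111011 = 32 + 16 + 8 + 2 + 1 = 59
  42 + 59 = 101, and 01100101 = 64 + 32 + 4 + 1 = 101 ✓



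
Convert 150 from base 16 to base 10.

Expand by place value (powers of 16):
150 = 1 × 16^2 + 5 × 16^1 + 0 × 16^0
= 1 × 256 + 5 × 16 + 0 × 1
= 256 + 80 + 0
= 336



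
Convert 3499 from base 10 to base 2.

Using repeated division by 2:
3499 ÷ 2 = 1749 remainder 1
1749 ÷ 2 = 874 remainder 1
874 ÷ 2 = 437 remainder 0
437 ÷ 2 = 218 remainder 1
218 ÷ 2 = 109 remainder 0
109 ÷ 2 = 54 remainder 1
54 ÷ 2 = 27 remainder 0
27 ÷ 2 = 13 remainder 1
13 ÷ 2 = 6 remainder 1
6 ÷ 2 = 3 remainder 0
3 ÷ 2 = 1 remainder 1
1 ÷ 2 = 0 remainder 1
Reading remainders bottom to top: 110110101011



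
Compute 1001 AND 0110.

AND: 1 only when both bits are 1
  1001
& 0110
------
  0000
Decimal: 9 & 6 = 0



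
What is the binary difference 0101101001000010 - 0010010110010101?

Method 1 - Direct subtraction (column by column from the right: bit − bit − borrow-in; if negative, add 2 and borrow 1 from the next column):
borrow: 0100101101111010
        0101101001000010
-       0010010110010101
------------------------
        0011010010101101

Method 2 - Add two's complement:
Two's complement of 0010010110010101: invert → 1101101001101010, add 1 → 1101101001101011
  0101101001000010
+ 1101101001101011
------------------
 10011010010101101  (end carry out of the top bit = 1)
Discarding the end carry: 0011010010101101
Decimal check:
  0101101001000010 = 16384 + 4096 + 2048 + 512 + 64 + 2 = 23106
  0010010110010101 = 8192 + 1024 + 256 + 128 + 16 + 4 + 1 = 9621
  23106 - 9621 = 13485, and 0011010010101101 = 8192 + 4096 + 1024 + 128 + 32 + 8 + 4 + 1 = 13485 ✓



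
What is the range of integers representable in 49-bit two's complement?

For 49-bit two's complement:
Minimum: -2^48 = -281474976710656
Maximum: 2^48 - 1 = 281474976710655



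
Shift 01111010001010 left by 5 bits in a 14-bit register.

Original: 01111010001010 (decimal 7818)
Shift left by 5 positions
Append 5 zeros on the right and drop the 5 high bits that overflow the 14-bit width
Result: 01000101000000 (decimal 4416)
Equivalent: 7818 << 5 = 7818 × 2^5 = 250176, truncated to 14 bits = 4416



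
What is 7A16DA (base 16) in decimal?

Expand by place value (powers of 16):
Digit values: A = 10, D = 13
7A16DA = 7 × 16^5 + 10 × 16^4 + 1 × 16^3 + 6 × 16^2 + 13 × 16^1 + 10 × 16^0
= 7 × 1048576 + 10 × 65536 + 1 × 4096 + 6 × 256 + 13 × 16 + 10 × 1
= 7340032 + 655360 + 4096 + 1536 + 208 + 10
= 8001242



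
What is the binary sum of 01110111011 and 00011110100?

Add column by column from the right: bit + bit + carry-in; write the sum mod 2, carry 1 when the sum is 2 or 3.
carry:  11111100000
        01110111011
+       00011110100
-------------------
       010010101111
(the carry out of the leftmost column, 0, becomes the leading bit)
Decimal check:
  01110111011 = 512 + 256 + 128 + 32 + 16 + 8 + 2 + 1 = 955
  00011110100 = 128 + 64 + 32 + 16 + 4 = 244
  955 + 244 = 1199, and 010010101111 = 1024 + 128 + 32 + 8 + 4 + 2 + 1 = 1199 ✓



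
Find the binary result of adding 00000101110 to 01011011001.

Add column by column from the right: bit + bit + carry-in; write the sum mod 2, carry 1 when the sum is 2 or 3.
carry:  00111110000
        00000101110
+       01011011001
-------------------
       001100000111
(the carry out of the leftmost column, 0, becomes the leading bit)
Decimal check:
  00000101110 = 32 + 8 + 4 + 2 = 46
  01011011001 = 512 + 128 + 64 + 16 + 8 + 1 = 729
  46 + 729 = 775, and 001100000111 = 512 + 256 + 4 + 2 + 1 = 775 ✓



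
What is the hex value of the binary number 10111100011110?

Group into 4-bit nibbles from right:
  0010 = 2
  1111 = F
  0001 = 1
  1110 = E
Result: 2F1E



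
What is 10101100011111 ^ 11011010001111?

XOR: 1 when bits differ
  10101100011111
^ 11011010001111
----------------
  01110110010000
Decimal: 11039 ^ 13967 = 7568



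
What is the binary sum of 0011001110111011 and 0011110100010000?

Add column by column from the right: bit + bit + carry-in; write the sum mod 2, carry 1 when the sum is 2 or 3.
carry:  0111111001100000
        0011001110111011
+       0011110100010000
------------------------
       00111000011001011
(the carry out of the leftmost column, 0, becomes the leading bit)
Decimal check:
  0011001110111011 = 8192 + 4096 + 512 + 256 + 128 + 32 + 16 + 8 + 2 + 1 = 13243
  0011110100010000 = 8192 + 4096 + 2048 + 1024 + 256 + 16 = 15632
  13243 + 15632 = 28875, and 00111000011001011 = 16384 + 8192 + 4096 + 128 + 64 + 8 + 2 + 1 = 28875 ✓



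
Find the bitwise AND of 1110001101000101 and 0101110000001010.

AND: 1 only when both bits are 1
  1110001101000101
& 0101110000001010
------------------
  0100000000000000
Decimal: 58181 & 23562 = 16384

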